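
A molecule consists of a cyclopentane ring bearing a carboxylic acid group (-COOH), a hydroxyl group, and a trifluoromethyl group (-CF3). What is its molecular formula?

C7H9F3O3

Atom tally by fragment:
  cyclopentane ring core → C:5 H:10
  (− 3 ring H displaced by substituents)
  + COOH → C:1 H:1 O:2
  + OH → O:1 H:1
  + CF3 → C:1 F:3
Element totals:
  C: 7
  H: 9
  F: 3
  O: 3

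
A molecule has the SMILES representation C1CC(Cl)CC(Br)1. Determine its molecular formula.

Atom tally by fragment:
  cyclopentane ring core → C:5 H:10
  (− 2 ring H displaced by substituents)
  + Cl → Cl:1
  + Br → Br:1
Element totals:
  C: 5
  H: 8
  Br: 1
  Cl: 1

C5H8BrCl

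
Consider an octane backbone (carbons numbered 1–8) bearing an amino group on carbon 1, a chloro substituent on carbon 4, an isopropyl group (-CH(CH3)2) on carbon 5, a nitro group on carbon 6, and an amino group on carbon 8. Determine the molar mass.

265.78 g/mol

Atom tally by fragment:
  H2NCH2 → C:1 H:4 N:1
  CH2 → C:1 H:2
  CH2 → C:1 H:2
  CH(Cl) → C:1 H:1 Cl:1
  CH(CH(CH3)2) → C:4 H:8
  CH(NO2) → C:1 H:1 N:1 O:2
  CH2 → C:1 H:2
  CH2NH2 → C:1 H:4 N:1
Element totals:
  C: 11
  H: 24
  Cl: 1
  N: 3
  O: 2
Molecular formula: C11H24ClN3O2.
  M = 11(12.011) + 24(1.008) + 35.45 + 3(14.007) + 2(15.999)
    = 132.121 + 24.192 + 35.450 + 42.021 + 31.998 = 265.782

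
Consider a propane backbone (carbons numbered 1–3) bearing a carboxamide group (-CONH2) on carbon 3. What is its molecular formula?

Atom tally by fragment:
  CH3 → C:1 H:3
  CH2 → C:1 H:2
  CH2CONH2 → C:2 H:4 O:1 N:1
Element totals:
  C: 4
  H: 9
  N: 1
  O: 1

C4H9NO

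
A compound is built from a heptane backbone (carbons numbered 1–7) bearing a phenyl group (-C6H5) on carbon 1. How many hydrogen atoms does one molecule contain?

20

Atom tally by fragment:
  C6H5CH2 → C:7 H:7
  CH2 → C:1 H:2
  CH2 → C:1 H:2
  CH2 → C:1 H:2
  CH2 → C:1 H:2
  CH2 → C:1 H:2
  CH3 → C:1 H:3
Element totals:
  C: 13
  H: 20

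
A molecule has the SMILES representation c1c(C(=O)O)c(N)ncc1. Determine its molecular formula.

C6H6N2O2

Atom tally by fragment:
  pyridine ring core → C:5 H:5 N:1
  (− 2 ring H displaced by substituents)
  + COOH → C:1 H:1 O:2
  + NH2 → N:1 H:2
Element totals:
  C: 6
  H: 6
  N: 2
  O: 2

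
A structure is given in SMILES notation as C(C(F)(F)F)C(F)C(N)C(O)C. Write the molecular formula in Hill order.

Atom tally by fragment:
  F3CCH2 → C:2 H:2 F:3
  CH(F) → C:1 H:1 F:1
  CH(NH2) → C:1 H:3 N:1
  CH(OH) → C:1 H:2 O:1
  CH3 → C:1 H:3
Element totals:
  C: 6
  H: 11
  F: 4
  N: 1
  O: 1

C6H11F4NO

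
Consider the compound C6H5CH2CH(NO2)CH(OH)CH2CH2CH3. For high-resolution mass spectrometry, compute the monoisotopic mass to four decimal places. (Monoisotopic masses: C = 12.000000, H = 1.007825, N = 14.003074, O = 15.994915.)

223.1208

Atom tally by fragment:
  C6H5CH2 → C:7 H:7
  CH(NO2) → C:1 H:1 N:1 O:2
  CH(OH) → C:1 H:2 O:1
  CH2 → C:1 H:2
  CH2 → C:1 H:2
  CH3 → C:1 H:3
Element totals:
  C: 12
  H: 17
  N: 1
  O: 3
Molecular formula: C12H17NO3.
  M = 12(12.0) + 17(1.007825) + 14.003074 + 3(15.994915)
    = 144.000000 + 17.133025 + 14.003074 + 47.984745 = 223.120844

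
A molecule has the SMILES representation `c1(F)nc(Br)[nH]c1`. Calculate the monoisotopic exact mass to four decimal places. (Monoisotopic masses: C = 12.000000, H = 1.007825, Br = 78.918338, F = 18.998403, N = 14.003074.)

Atom tally by fragment:
  imidazole ring core → C:3 H:4 N:2
  (− 2 ring H displaced by substituents)
  + F → F:1
  + Br → Br:1
Element totals:
  C: 3
  H: 2
  Br: 1
  F: 1
  N: 2
Molecular formula: C3H2BrFN2.
  M = 3(12.0) + 2(1.007825) + 78.918338 + 18.998403 + 2(14.003074)
    = 36.000000 + 2.015650 + 78.918338 + 18.998403 + 28.006148 = 163.938539

163.9385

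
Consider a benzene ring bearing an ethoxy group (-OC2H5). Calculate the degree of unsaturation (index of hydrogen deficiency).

4

Atom tally by fragment:
  benzene ring core → C:6 H:6
  (− 1 ring H displaced by substituents)
  + OC2H5 → C:2 H:5 O:1
Element totals:
  C: 8
  H: 10
  O: 1
Molecular formula: C8H10O.
DoU = (2C + 2 + N − H − X) / 2 = (2·8 + 2 + 0 − 10 − 0) / 2 = 4.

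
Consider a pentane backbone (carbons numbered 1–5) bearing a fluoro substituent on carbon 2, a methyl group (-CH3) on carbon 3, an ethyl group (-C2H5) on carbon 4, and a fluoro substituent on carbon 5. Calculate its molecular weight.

Atom tally by fragment:
  CH3 → C:1 H:3
  CH(F) → C:1 H:1 F:1
  CH(CH3) → C:2 H:4
  CH(C2H5) → C:3 H:6
  CH2F → C:1 H:2 F:1
Element totals:
  C: 8
  H: 16
  F: 2
Molecular formula: C8H16F2.
  M = 8(12.011) + 16(1.008) + 2(18.998)
    = 96.088 + 16.128 + 37.996 = 150.212

150.21 g/mol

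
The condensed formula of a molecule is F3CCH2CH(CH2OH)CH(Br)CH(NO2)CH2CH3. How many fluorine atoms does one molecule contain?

Atom tally by fragment:
  F3CCH2 → C:2 H:2 F:3
  CH(CH2OH) → C:2 H:4 O:1
  CH(Br) → C:1 H:1 Br:1
  CH(NO2) → C:1 H:1 N:1 O:2
  CH2 → C:1 H:2
  CH3 → C:1 H:3
Element totals:
  C: 8
  H: 13
  Br: 1
  F: 3
  N: 1
  O: 3

3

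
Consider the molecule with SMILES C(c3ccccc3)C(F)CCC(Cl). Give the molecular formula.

Atom tally by fragment:
  C6H5CH2 → C:7 H:7
  CH(F) → C:1 H:1 F:1
  CH2 → C:1 H:2
  CH2 → C:1 H:2
  CH2Cl → C:1 H:2 Cl:1
Element totals:
  C: 11
  H: 14
  Cl: 1
  F: 1

C11H14ClF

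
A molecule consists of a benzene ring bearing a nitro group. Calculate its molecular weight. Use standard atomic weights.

123.11 g/mol

Atom tally by fragment:
  benzene ring core → C:6 H:6
  (− 1 ring H displaced by substituents)
  + NO2 → N:1 O:2
Element totals:
  C: 6
  H: 5
  N: 1
  O: 2
Molecular formula: C6H5NO2.
  M = 6(12.011) + 5(1.008) + 14.007 + 2(15.999)
    = 72.066 + 5.040 + 14.007 + 31.998 = 123.111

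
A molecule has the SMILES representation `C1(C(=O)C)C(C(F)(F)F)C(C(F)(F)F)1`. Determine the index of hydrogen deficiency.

2

Atom tally by fragment:
  cyclopropane ring core → C:3 H:6
  (− 3 ring H displaced by substituents)
  + COCH3 → C:2 H:3 O:1
  + CF3 → C:1 F:3
  + CF3 → C:1 F:3
Element totals:
  C: 7
  H: 6
  F: 6
  O: 1
Molecular formula: C7H6F6O.
DoU = (2C + 2 + N − H − X) / 2 = (2·7 + 2 + 0 − 6 − 6) / 2 = 2.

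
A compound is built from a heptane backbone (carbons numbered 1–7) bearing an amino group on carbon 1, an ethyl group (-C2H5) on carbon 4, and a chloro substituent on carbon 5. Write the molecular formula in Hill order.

C9H20ClN

Atom tally by fragment:
  H2NCH2 → C:1 H:4 N:1
  CH2 → C:1 H:2
  CH2 → C:1 H:2
  CH(C2H5) → C:3 H:6
  CH(Cl) → C:1 H:1 Cl:1
  CH2 → C:1 H:2
  CH3 → C:1 H:3
Element totals:
  C: 9
  H: 20
  Cl: 1
  N: 1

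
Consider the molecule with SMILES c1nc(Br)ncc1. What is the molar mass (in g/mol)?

158.99 g/mol

Atom tally by fragment:
  pyrimidine ring core → C:4 H:4 N:2
  (− 1 ring H displaced by substituents)
  + Br → Br:1
Element totals:
  C: 4
  H: 3
  Br: 1
  N: 2
Molecular formula: C4H3BrN2.
  M = 4(12.011) + 3(1.008) + 79.904 + 2(14.007)
    = 48.044 + 3.024 + 79.904 + 28.014 = 158.986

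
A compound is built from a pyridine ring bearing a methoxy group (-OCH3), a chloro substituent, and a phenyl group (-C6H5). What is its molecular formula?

Atom tally by fragment:
  pyridine ring core → C:5 H:5 N:1
  (− 3 ring H displaced by substituents)
  + OCH3 → C:1 H:3 O:1
  + Cl → Cl:1
  + C6H5 → C:6 H:5
Element totals:
  C: 12
  H: 10
  Cl: 1
  N: 1
  O: 1

C12H10ClNO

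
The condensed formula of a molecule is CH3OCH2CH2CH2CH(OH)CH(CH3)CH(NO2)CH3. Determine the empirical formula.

Element totals:
  C: 9
  H: 19
  N: 1
  O: 4
Molecular formula: C9H19NO4.
gcd of subscripts (9, 19, 1, 4) = 1, so the empirical formula equals the molecular formula.

C9H19NO4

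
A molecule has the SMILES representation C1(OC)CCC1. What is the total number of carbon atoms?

Atom tally by fragment:
  cyclobutane ring core → C:4 H:8
  (− 1 ring H displaced by substituents)
  + OCH3 → C:1 H:3 O:1
Element totals:
  C: 5
  H: 10
  O: 1

5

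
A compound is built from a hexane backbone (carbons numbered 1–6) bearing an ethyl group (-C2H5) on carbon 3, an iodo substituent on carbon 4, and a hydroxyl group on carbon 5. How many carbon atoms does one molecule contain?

Atom tally by fragment:
  CH3 → C:1 H:3
  CH2 → C:1 H:2
  CH(C2H5) → C:3 H:6
  CH(I) → C:1 H:1 I:1
  CH(OH) → C:1 H:2 O:1
  CH3 → C:1 H:3
Element totals:
  C: 8
  H: 17
  I: 1
  O: 1

8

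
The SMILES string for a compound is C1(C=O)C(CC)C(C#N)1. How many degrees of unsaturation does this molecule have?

4

Atom tally by fragment:
  cyclopropane ring core → C:3 H:6
  (− 3 ring H displaced by substituents)
  + CHO → C:1 H:1 O:1
  + C2H5 → C:2 H:5
  + CN → C:1 N:1
Element totals:
  C: 7
  H: 9
  N: 1
  O: 1
Molecular formula: C7H9NO.
DoU = (2C + 2 + N − H − X) / 2 = (2·7 + 2 + 1 − 9 − 0) / 2 = 4.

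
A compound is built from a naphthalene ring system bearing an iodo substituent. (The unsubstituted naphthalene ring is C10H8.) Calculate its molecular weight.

Atom tally by fragment:
  naphthalene ring system core → C:10 H:8
  (− 1 ring H displaced by substituents)
  + I → I:1
Element totals:
  C: 10
  H: 7
  I: 1
Molecular formula: C10H7I.
  M = 10(12.011) + 7(1.008) + 126.904
    = 120.110 + 7.056 + 126.904 = 254.070

254.07 g/mol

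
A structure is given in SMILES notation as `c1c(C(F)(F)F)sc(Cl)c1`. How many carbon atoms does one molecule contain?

Atom tally by fragment:
  thiophene ring core → C:4 H:4 S:1
  (− 2 ring H displaced by substituents)
  + CF3 → C:1 F:3
  + Cl → Cl:1
Element totals:
  C: 5
  H: 2
  Cl: 1
  F: 3
  S: 1

5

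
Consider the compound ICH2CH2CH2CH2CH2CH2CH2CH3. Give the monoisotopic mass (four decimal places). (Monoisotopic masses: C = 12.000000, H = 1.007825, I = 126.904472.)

Element totals:
  C: 8
  H: 17
  I: 1
Molecular formula: C8H17I.
  M = 8(12.0) + 17(1.007825) + 126.904472
    = 96.000000 + 17.133025 + 126.904472 = 240.037497

240.0375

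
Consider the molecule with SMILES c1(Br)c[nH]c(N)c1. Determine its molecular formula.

Atom tally by fragment:
  pyrrole ring core → C:4 H:5 N:1
  (− 2 ring H displaced by substituents)
  + Br → Br:1
  + NH2 → N:1 H:2
Element totals:
  C: 4
  H: 5
  Br: 1
  N: 2

C4H5BrN2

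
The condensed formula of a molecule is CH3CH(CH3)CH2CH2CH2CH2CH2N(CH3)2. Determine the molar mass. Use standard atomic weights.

Element totals:
  C: 10
  H: 23
  N: 1
Molecular formula: C10H23N.
  M = 10(12.011) + 23(1.008) + 14.007
    = 120.110 + 23.184 + 14.007 = 157.301

157.30 g/mol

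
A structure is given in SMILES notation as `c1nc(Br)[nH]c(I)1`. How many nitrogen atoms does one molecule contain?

Atom tally by fragment:
  imidazole ring core → C:3 H:4 N:2
  (− 2 ring H displaced by substituents)
  + Br → Br:1
  + I → I:1
Element totals:
  C: 3
  H: 2
  Br: 1
  I: 1
  N: 2

2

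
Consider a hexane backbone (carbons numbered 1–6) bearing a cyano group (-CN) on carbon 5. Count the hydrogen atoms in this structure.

13

Atom tally by fragment:
  CH3 → C:1 H:3
  CH2 → C:1 H:2
  CH2 → C:1 H:2
  CH2 → C:1 H:2
  CH(CN) → C:2 H:1 N:1
  CH3 → C:1 H:3
Element totals:
  C: 7
  H: 13
  N: 1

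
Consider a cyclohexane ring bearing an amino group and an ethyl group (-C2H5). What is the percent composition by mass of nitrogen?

Atom tally by fragment:
  cyclohexane ring core → C:6 H:12
  (− 2 ring H displaced by substituents)
  + NH2 → N:1 H:2
  + C2H5 → C:2 H:5
Element totals:
  C: 8
  H: 17
  N: 1
Molecular formula: C8H17N.
Molar mass = 127.231 g/mol.
Mass from N: 1 × 14.007 = 14.007 g/mol.
%N = 14.007 / 127.231 × 100 = 11.01%.

11.01%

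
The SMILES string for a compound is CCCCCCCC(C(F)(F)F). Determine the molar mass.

182.23 g/mol

Atom tally by fragment:
  CH3 → C:1 H:3
  CH2 → C:1 H:2
  CH2 → C:1 H:2
  CH2 → C:1 H:2
  CH2 → C:1 H:2
  CH2 → C:1 H:2
  CH2 → C:1 H:2
  CH2CF3 → C:2 H:2 F:3
Element totals:
  C: 9
  H: 17
  F: 3
Molecular formula: C9H17F3.
  M = 9(12.011) + 17(1.008) + 3(18.998)
    = 108.099 + 17.136 + 56.994 = 182.229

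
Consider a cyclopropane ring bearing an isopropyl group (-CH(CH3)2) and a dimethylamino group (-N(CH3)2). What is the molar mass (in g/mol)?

Atom tally by fragment:
  cyclopropane ring core → C:3 H:6
  (− 2 ring H displaced by substituents)
  + CH(CH3)2 → C:3 H:7
  + N(CH3)2 → N:1 C:2 H:6
Element totals:
  C: 8
  H: 17
  N: 1
Molecular formula: C8H17N.
  M = 8(12.011) + 17(1.008) + 14.007
    = 96.088 + 17.136 + 14.007 = 127.231

127.23 g/mol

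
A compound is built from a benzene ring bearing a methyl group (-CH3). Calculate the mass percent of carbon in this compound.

91.25%

Atom tally by fragment:
  benzene ring core → C:6 H:6
  (− 1 ring H displaced by substituents)
  + CH3 → C:1 H:3
Element totals:
  C: 7
  H: 8
Molecular formula: C7H8.
Molar mass = 92.141 g/mol.
Mass from C: 7 × 12.011 = 84.077 g/mol.
%C = 84.077 / 92.141 × 100 = 91.25%.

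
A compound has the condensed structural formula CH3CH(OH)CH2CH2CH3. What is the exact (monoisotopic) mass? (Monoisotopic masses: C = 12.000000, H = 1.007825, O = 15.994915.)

Element totals:
  C: 5
  H: 12
  O: 1
Molecular formula: C5H12O.
  M = 5(12.0) + 12(1.007825) + 15.994915
    = 60.000000 + 12.093900 + 15.994915 = 88.088815

88.0888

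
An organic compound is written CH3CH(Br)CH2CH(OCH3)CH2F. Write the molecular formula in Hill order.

Element totals:
  C: 6
  H: 12
  Br: 1
  F: 1
  O: 1

C6H12BrFO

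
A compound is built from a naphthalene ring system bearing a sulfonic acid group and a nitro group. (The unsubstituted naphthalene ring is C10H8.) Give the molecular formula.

C10H7NO5S

Atom tally by fragment:
  naphthalene ring system core → C:10 H:8
  (− 2 ring H displaced by substituents)
  + SO3H → S:1 O:3 H:1
  + NO2 → N:1 O:2
Element totals:
  C: 10
  H: 7
  N: 1
  O: 5
  S: 1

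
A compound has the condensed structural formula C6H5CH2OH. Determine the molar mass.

108.14 g/mol

Atom tally by fragment:
  benzene ring core → C:6 H:6
  (− 1 ring H displaced by substituents)
  + CH2OH → C:1 H:3 O:1
Element totals:
  C: 7
  H: 8
  O: 1
Molecular formula: C7H8O.
  M = 7(12.011) + 8(1.008) + 15.999
    = 84.077 + 8.064 + 15.999 = 108.140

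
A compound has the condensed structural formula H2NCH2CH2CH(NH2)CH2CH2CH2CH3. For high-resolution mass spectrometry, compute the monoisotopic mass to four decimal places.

Atom tally by fragment:
  H2NCH2 → C:1 H:4 N:1
  CH2 → C:1 H:2
  CH(NH2) → C:1 H:3 N:1
  CH2 → C:1 H:2
  CH2 → C:1 H:2
  CH2 → C:1 H:2
  CH3 → C:1 H:3
Element totals:
  C: 7
  H: 18
  N: 2
Molecular formula: C7H18N2.
  M = 7(12.0) + 18(1.007825) + 2(14.003074)
    = 84.000000 + 18.140850 + 28.006148 = 130.146998

130.1470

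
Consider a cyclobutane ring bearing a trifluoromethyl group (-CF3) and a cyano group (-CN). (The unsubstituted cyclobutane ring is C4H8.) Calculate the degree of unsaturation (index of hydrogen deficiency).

Atom tally by fragment:
  cyclobutane ring core → C:4 H:8
  (− 2 ring H displaced by substituents)
  + CF3 → C:1 F:3
  + CN → C:1 N:1
Element totals:
  C: 6
  H: 6
  F: 3
  N: 1
Molecular formula: C6H6F3N.
DoU = (2C + 2 + N − H − X) / 2 = (2·6 + 2 + 1 − 6 − 3) / 2 = 3.

3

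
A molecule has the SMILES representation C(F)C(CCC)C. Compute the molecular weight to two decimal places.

104.17 g/mol

Atom tally by fragment:
  FCH2 → C:1 H:2 F:1
  CH(CH2CH2CH3) → C:4 H:8
  CH3 → C:1 H:3
Element totals:
  C: 6
  H: 13
  F: 1
Molecular formula: C6H13F.
  M = 6(12.011) + 13(1.008) + 18.998
    = 72.066 + 13.104 + 18.998 = 104.168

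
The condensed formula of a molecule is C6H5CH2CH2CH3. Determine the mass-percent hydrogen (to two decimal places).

10.06%

Atom tally by fragment:
  benzene ring core → C:6 H:6
  (− 1 ring H displaced by substituents)
  + CH2CH2CH3 → C:3 H:7
Element totals:
  C: 9
  H: 12
Molecular formula: C9H12.
Molar mass = 120.195 g/mol.
Mass from H: 12 × 1.008 = 12.096 g/mol.
%H = 12.096 / 120.195 × 100 = 10.06%.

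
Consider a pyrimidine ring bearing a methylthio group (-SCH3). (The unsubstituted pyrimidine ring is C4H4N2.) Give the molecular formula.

C5H6N2S

Atom tally by fragment:
  pyrimidine ring core → C:4 H:4 N:2
  (− 1 ring H displaced by substituents)
  + SCH3 → C:1 H:3 S:1
Element totals:
  C: 5
  H: 6
  N: 2
  S: 1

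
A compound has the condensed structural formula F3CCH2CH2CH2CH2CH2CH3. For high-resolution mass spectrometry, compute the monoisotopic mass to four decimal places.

154.0969

Atom tally by fragment:
  F3CCH2 → C:2 H:2 F:3
  CH2 → C:1 H:2
  CH2 → C:1 H:2
  CH2 → C:1 H:2
  CH2 → C:1 H:2
  CH3 → C:1 H:3
Element totals:
  C: 7
  H: 13
  F: 3
Molecular formula: C7H13F3.
  M = 7(12.0) + 13(1.007825) + 3(18.998403)
    = 84.000000 + 13.101725 + 56.995209 = 154.096934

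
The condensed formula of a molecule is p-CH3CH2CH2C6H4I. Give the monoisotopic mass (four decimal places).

245.9905

Atom tally by fragment:
  benzene ring core → C:6 H:6
  (− 2 ring H displaced by substituents)
  + CH2CH2CH3 → C:3 H:7
  + I → I:1
Element totals:
  C: 9
  H: 11
  I: 1
Molecular formula: C9H11I.
  M = 9(12.0) + 11(1.007825) + 126.904472
    = 108.000000 + 11.086075 + 126.904472 = 245.990547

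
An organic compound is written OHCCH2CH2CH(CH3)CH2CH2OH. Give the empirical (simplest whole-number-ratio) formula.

C7H14O2

Atom tally by fragment:
  OHCCH2 → C:2 H:3 O:1
  CH2 → C:1 H:2
  CH(CH3) → C:2 H:4
  CH2CH2OH → C:2 H:5 O:1
Element totals:
  C: 7
  H: 14
  O: 2
Molecular formula: C7H14O2.
gcd of subscripts (7, 14, 2) = 1, so the empirical formula equals the molecular formula.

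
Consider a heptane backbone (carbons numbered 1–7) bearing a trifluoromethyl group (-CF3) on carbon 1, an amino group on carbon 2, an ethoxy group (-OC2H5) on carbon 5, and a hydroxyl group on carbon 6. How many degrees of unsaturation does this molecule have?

0

Atom tally by fragment:
  F3CCH2 → C:2 H:2 F:3
  CH(NH2) → C:1 H:3 N:1
  CH2 → C:1 H:2
  CH2 → C:1 H:2
  CH(OC2H5) → C:3 H:6 O:1
  CH(OH) → C:1 H:2 O:1
  CH3 → C:1 H:3
Element totals:
  C: 10
  H: 20
  F: 3
  N: 1
  O: 2
Molecular formula: C10H20F3NO2.
DoU = (2C + 2 + N − H − X) / 2 = (2·10 + 2 + 1 − 20 − 3) / 2 = 0.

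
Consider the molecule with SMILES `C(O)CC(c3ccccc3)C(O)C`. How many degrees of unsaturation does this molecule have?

4

Atom tally by fragment:
  HOCH2 → C:1 H:3 O:1
  CH2 → C:1 H:2
  CH(C6H5) → C:7 H:6
  CH(OH) → C:1 H:2 O:1
  CH3 → C:1 H:3
Element totals:
  C: 11
  H: 16
  O: 2
Molecular formula: C11H16O2.
DoU = (2C + 2 + N − H − X) / 2 = (2·11 + 2 + 0 − 16 − 0) / 2 = 4.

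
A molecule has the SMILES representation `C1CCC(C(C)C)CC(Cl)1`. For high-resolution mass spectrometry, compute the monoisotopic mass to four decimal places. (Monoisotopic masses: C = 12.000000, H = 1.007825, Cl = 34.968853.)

160.1019

Atom tally by fragment:
  cyclohexane ring core → C:6 H:12
  (− 2 ring H displaced by substituents)
  + CH(CH3)2 → C:3 H:7
  + Cl → Cl:1
Element totals:
  C: 9
  H: 17
  Cl: 1
Molecular formula: C9H17Cl.
  M = 9(12.0) + 17(1.007825) + 34.968853
    = 108.000000 + 17.133025 + 34.968853 = 160.101878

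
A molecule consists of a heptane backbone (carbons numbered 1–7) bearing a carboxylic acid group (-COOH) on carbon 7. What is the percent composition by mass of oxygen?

Atom tally by fragment:
  CH3 → C:1 H:3
  CH2 → C:1 H:2
  CH2 → C:1 H:2
  CH2 → C:1 H:2
  CH2 → C:1 H:2
  CH2 → C:1 H:2
  CH2COOH → C:2 H:3 O:2
Element totals:
  C: 8
  H: 16
  O: 2
Molecular formula: C8H16O2.
Molar mass = 144.214 g/mol.
Mass from O: 2 × 15.999 = 31.998 g/mol.
%O = 31.998 / 144.214 × 100 = 22.19%.

22.19%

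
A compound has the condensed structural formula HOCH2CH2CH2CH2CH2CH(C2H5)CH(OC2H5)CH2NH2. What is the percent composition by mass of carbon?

Atom tally by fragment:
  HOCH2 → C:1 H:3 O:1
  CH2 → C:1 H:2
  CH2 → C:1 H:2
  CH2 → C:1 H:2
  CH2 → C:1 H:2
  CH(C2H5) → C:3 H:6
  CH(OC2H5) → C:3 H:6 O:1
  CH2NH2 → C:1 H:4 N:1
Element totals:
  C: 12
  H: 27
  N: 1
  O: 2
Molecular formula: C12H27NO2.
Molar mass = 217.353 g/mol.
Mass from C: 12 × 12.011 = 144.132 g/mol.
%C = 144.132 / 217.353 × 100 = 66.31%.

66.31%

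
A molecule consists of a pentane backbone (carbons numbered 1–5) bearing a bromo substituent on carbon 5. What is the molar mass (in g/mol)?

Atom tally by fragment:
  CH3 → C:1 H:3
  CH2 → C:1 H:2
  CH2 → C:1 H:2
  CH2 → C:1 H:2
  CH2Br → C:1 H:2 Br:1
Element totals:
  C: 5
  H: 11
  Br: 1
Molecular formula: C5H11Br.
  M = 5(12.011) + 11(1.008) + 79.904
    = 60.055 + 11.088 + 79.904 = 151.047

151.05 g/mol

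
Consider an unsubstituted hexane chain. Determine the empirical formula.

C3H7

Atom tally by fragment:
  CH3 → C:1 H:3
  CH2 → C:1 H:2
  CH2 → C:1 H:2
  CH2 → C:1 H:2
  CH2 → C:1 H:2
  CH3 → C:1 H:3
Element totals:
  C: 6
  H: 14
Molecular formula: C6H14.
gcd of subscripts = 2; dividing each by 2:
  C: 6/2 = 3
  H: 14/2 = 7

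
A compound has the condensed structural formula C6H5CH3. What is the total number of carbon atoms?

Atom tally by fragment:
  benzene ring core → C:6 H:6
  (− 1 ring H displaced by substituents)
  + CH3 → C:1 H:3
Element totals:
  C: 7
  H: 8

7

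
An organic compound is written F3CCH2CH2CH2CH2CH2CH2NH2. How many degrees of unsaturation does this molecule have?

Atom tally by fragment:
  F3CCH2 → C:2 H:2 F:3
  CH2 → C:1 H:2
  CH2 → C:1 H:2
  CH2 → C:1 H:2
  CH2 → C:1 H:2
  CH2NH2 → C:1 H:4 N:1
Element totals:
  C: 7
  H: 14
  F: 3
  N: 1
Molecular formula: C7H14F3N.
DoU = (2C + 2 + N − H − X) / 2 = (2·7 + 2 + 1 − 14 − 3) / 2 = 0.

0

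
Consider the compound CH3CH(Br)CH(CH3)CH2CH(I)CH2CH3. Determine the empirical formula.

C8H16BrI

Element totals:
  C: 8
  H: 16
  Br: 1
  I: 1
Molecular formula: C8H16BrI.
gcd of subscripts (1, 8, 16, 1) = 1, so the empirical formula equals the molecular formula.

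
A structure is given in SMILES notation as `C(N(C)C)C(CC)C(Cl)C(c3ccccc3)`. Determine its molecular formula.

C14H22ClN

Atom tally by fragment:
  (CH3)2NCH2 → C:3 H:8 N:1
  CH(C2H5) → C:3 H:6
  CH(Cl) → C:1 H:1 Cl:1
  CH2C6H5 → C:7 H:7
Element totals:
  C: 14
  H: 22
  Cl: 1
  N: 1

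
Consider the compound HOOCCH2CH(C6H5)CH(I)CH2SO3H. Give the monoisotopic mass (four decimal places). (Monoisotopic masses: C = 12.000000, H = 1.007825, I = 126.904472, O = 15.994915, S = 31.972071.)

Element totals:
  C: 11
  H: 13
  I: 1
  O: 5
  S: 1
Molecular formula: C11H13IO5S.
  M = 11(12.0) + 13(1.007825) + 126.904472 + 5(15.994915) + 31.972071
    = 132.000000 + 13.101725 + 126.904472 + 79.974575 + 31.972071 = 383.952843

383.9528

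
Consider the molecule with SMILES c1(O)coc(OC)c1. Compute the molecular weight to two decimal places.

Atom tally by fragment:
  furan ring core → C:4 H:4 O:1
  (− 2 ring H displaced by substituents)
  + OH → O:1 H:1
  + OCH3 → C:1 H:3 O:1
Element totals:
  C: 5
  H: 6
  O: 3
Molecular formula: C5H6O3.
  M = 5(12.011) + 6(1.008) + 3(15.999)
    = 60.055 + 6.048 + 47.997 = 114.100

114.10 g/mol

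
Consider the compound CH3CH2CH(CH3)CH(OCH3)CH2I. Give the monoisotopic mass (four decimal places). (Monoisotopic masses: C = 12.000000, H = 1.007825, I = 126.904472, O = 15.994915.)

242.0168

Element totals:
  C: 7
  H: 15
  I: 1
  O: 1
Molecular formula: C7H15IO.
  M = 7(12.0) + 15(1.007825) + 126.904472 + 15.994915
    = 84.000000 + 15.117375 + 126.904472 + 15.994915 = 242.016762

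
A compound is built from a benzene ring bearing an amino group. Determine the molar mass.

Atom tally by fragment:
  benzene ring core → C:6 H:6
  (− 1 ring H displaced by substituents)
  + NH2 → N:1 H:2
Element totals:
  C: 6
  H: 7
  N: 1
Molecular formula: C6H7N.
  M = 6(12.011) + 7(1.008) + 14.007
    = 72.066 + 7.056 + 14.007 = 93.129

93.13 g/mol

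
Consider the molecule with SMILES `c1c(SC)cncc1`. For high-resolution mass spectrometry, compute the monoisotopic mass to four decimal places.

125.0299

Atom tally by fragment:
  pyridine ring core → C:5 H:5 N:1
  (− 1 ring H displaced by substituents)
  + SCH3 → C:1 H:3 S:1
Element totals:
  C: 6
  H: 7
  N: 1
  S: 1
Molecular formula: C6H7NS.
  M = 6(12.0) + 7(1.007825) + 14.003074 + 31.972071
    = 72.000000 + 7.054775 + 14.003074 + 31.972071 = 125.029920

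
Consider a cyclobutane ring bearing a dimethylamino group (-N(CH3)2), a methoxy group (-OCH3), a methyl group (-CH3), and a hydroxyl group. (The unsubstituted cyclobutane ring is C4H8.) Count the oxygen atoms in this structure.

Atom tally by fragment:
  cyclobutane ring core → C:4 H:8
  (− 4 ring H displaced by substituents)
  + N(CH3)2 → N:1 C:2 H:6
  + OCH3 → C:1 H:3 O:1
  + CH3 → C:1 H:3
  + OH → O:1 H:1
Element totals:
  C: 8
  H: 17
  N: 1
  O: 2

2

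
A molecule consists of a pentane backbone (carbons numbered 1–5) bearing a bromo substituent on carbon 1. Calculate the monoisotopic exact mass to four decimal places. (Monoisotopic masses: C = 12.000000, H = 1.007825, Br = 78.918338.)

150.0044

Atom tally by fragment:
  BrCH2 → C:1 H:2 Br:1
  CH2 → C:1 H:2
  CH2 → C:1 H:2
  CH2 → C:1 H:2
  CH3 → C:1 H:3
Element totals:
  C: 5
  H: 11
  Br: 1
Molecular formula: C5H11Br.
  M = 5(12.0) + 11(1.007825) + 78.918338
    = 60.000000 + 11.086075 + 78.918338 = 150.004413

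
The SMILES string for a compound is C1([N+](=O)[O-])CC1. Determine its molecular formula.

C3H5NO2

Atom tally by fragment:
  cyclopropane ring core → C:3 H:6
  (− 1 ring H displaced by substituents)
  + NO2 → N:1 O:2
Element totals:
  C: 3
  H: 5
  N: 1
  O: 2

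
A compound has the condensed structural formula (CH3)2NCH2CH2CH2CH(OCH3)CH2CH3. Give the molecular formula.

C9H21NO

Element totals:
  C: 9
  H: 21
  N: 1
  O: 1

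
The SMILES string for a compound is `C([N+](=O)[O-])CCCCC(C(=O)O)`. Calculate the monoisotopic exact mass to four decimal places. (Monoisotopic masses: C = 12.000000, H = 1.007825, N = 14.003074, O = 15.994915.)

175.0845

Atom tally by fragment:
  O2NCH2 → C:1 H:2 N:1 O:2
  CH2 → C:1 H:2
  CH2 → C:1 H:2
  CH2 → C:1 H:2
  CH2 → C:1 H:2
  CH2COOH → C:2 H:3 O:2
Element totals:
  C: 7
  H: 13
  N: 1
  O: 4
Molecular formula: C7H13NO4.
  M = 7(12.0) + 13(1.007825) + 14.003074 + 4(15.994915)
    = 84.000000 + 13.101725 + 14.003074 + 63.979660 = 175.084459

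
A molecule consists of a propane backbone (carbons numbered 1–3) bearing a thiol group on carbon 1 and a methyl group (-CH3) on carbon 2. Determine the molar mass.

Atom tally by fragment:
  HSCH2 → C:1 H:3 S:1
  CH(CH3) → C:2 H:4
  CH3 → C:1 H:3
Element totals:
  C: 4
  H: 10
  S: 1
Molecular formula: C4H10S.
  M = 4(12.011) + 10(1.008) + 32.06
    = 48.044 + 10.080 + 32.060 = 90.184

90.18 g/mol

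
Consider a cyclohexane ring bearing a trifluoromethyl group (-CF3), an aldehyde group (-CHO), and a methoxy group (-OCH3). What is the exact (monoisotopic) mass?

210.0868

Atom tally by fragment:
  cyclohexane ring core → C:6 H:12
  (− 3 ring H displaced by substituents)
  + CF3 → C:1 F:3
  + CHO → C:1 H:1 O:1
  + OCH3 → C:1 H:3 O:1
Element totals:
  C: 9
  H: 13
  F: 3
  O: 2
Molecular formula: C9H13F3O2.
  M = 9(12.0) + 13(1.007825) + 3(18.998403) + 2(15.994915)
    = 108.000000 + 13.101725 + 56.995209 + 31.989830 = 210.086764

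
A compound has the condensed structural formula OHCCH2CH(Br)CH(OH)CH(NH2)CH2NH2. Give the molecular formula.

Atom tally by fragment:
  OHCCH2 → C:2 H:3 O:1
  CH(Br) → C:1 H:1 Br:1
  CH(OH) → C:1 H:2 O:1
  CH(NH2) → C:1 H:3 N:1
  CH2NH2 → C:1 H:4 N:1
Element totals:
  C: 6
  H: 13
  Br: 1
  N: 2
  O: 2

C6H13BrN2O2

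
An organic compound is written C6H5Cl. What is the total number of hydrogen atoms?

5

Atom tally by fragment:
  benzene ring core → C:6 H:6
  (− 1 ring H displaced by substituents)
  + Cl → Cl:1
Element totals:
  C: 6
  H: 5
  Cl: 1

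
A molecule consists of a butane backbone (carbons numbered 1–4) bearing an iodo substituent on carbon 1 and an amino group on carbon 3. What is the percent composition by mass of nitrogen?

7.04%

Atom tally by fragment:
  ICH2 → C:1 H:2 I:1
  CH2 → C:1 H:2
  CH(NH2) → C:1 H:3 N:1
  CH3 → C:1 H:3
Element totals:
  C: 4
  H: 10
  I: 1
  N: 1
Molecular formula: C4H10IN.
Molar mass = 199.035 g/mol.
Mass from N: 1 × 14.007 = 14.007 g/mol.
%N = 14.007 / 199.035 × 100 = 7.04%.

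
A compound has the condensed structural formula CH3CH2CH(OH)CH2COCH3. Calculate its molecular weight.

116.16 g/mol

Atom tally by fragment:
  CH3 → C:1 H:3
  CH2 → C:1 H:2
  CH(OH) → C:1 H:2 O:1
  CH2COCH3 → C:3 H:5 O:1
Element totals:
  C: 6
  H: 12
  O: 2
Molecular formula: C6H12O2.
  M = 6(12.011) + 12(1.008) + 2(15.999)
    = 72.066 + 12.096 + 31.998 = 116.160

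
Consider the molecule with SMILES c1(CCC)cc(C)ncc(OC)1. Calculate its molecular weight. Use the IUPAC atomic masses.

Atom tally by fragment:
  pyridine ring core → C:5 H:5 N:1
  (− 3 ring H displaced by substituents)
  + CH2CH2CH3 → C:3 H:7
  + CH3 → C:1 H:3
  + OCH3 → C:1 H:3 O:1
Element totals:
  C: 10
  H: 15
  N: 1
  O: 1
Molecular formula: C10H15NO.
  M = 10(12.011) + 15(1.008) + 14.007 + 15.999
    = 120.110 + 15.120 + 14.007 + 15.999 = 165.236

165.24 g/mol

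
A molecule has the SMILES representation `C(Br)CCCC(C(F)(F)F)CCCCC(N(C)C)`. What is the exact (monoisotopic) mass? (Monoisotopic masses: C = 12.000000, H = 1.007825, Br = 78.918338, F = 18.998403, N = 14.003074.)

Atom tally by fragment:
  BrCH2 → C:1 H:2 Br:1
  CH2 → C:1 H:2
  CH2 → C:1 H:2
  CH2 → C:1 H:2
  CH(CF3) → C:2 H:1 F:3
  CH2 → C:1 H:2
  CH2 → C:1 H:2
  CH2 → C:1 H:2
  CH2 → C:1 H:2
  CH2N(CH3)2 → C:3 H:8 N:1
Element totals:
  C: 13
  H: 25
  Br: 1
  F: 3
  N: 1
Molecular formula: C13H25BrF3N.
  M = 13(12.0) + 25(1.007825) + 78.918338 + 3(18.998403) + 14.003074
    = 156.000000 + 25.195625 + 78.918338 + 56.995209 + 14.003074 = 331.112246

331.1122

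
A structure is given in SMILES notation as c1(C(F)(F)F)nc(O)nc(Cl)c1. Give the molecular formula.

Atom tally by fragment:
  pyrimidine ring core → C:4 H:4 N:2
  (− 3 ring H displaced by substituents)
  + CF3 → C:1 F:3
  + OH → O:1 H:1
  + Cl → Cl:1
Element totals:
  C: 5
  H: 2
  Cl: 1
  F: 3
  N: 2
  O: 1

C5H2ClF3N2O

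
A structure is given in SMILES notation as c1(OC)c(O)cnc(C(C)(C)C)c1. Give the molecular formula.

C10H15NO2

Atom tally by fragment:
  pyridine ring core → C:5 H:5 N:1
  (− 3 ring H displaced by substituents)
  + OCH3 → C:1 H:3 O:1
  + OH → O:1 H:1
  + C(CH3)3 → C:4 H:9
Element totals:
  C: 10
  H: 15
  N: 1
  O: 2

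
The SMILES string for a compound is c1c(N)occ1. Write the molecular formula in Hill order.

C4H5NO

Atom tally by fragment:
  furan ring core → C:4 H:4 O:1
  (− 1 ring H displaced by substituents)
  + NH2 → N:1 H:2
Element totals:
  C: 4
  H: 5
  N: 1
  O: 1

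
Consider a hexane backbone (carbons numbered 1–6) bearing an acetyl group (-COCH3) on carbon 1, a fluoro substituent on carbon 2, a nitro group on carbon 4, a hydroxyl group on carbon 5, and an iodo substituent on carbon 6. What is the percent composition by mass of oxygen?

Atom tally by fragment:
  CH3COCH2 → C:3 H:5 O:1
  CH(F) → C:1 H:1 F:1
  CH2 → C:1 H:2
  CH(NO2) → C:1 H:1 N:1 O:2
  CH(OH) → C:1 H:2 O:1
  CH2I → C:1 H:2 I:1
Element totals:
  C: 8
  H: 13
  F: 1
  I: 1
  N: 1
  O: 4
Molecular formula: C8H13FINO4.
Molar mass = 333.097 g/mol.
Mass from O: 4 × 15.999 = 63.996 g/mol.
%O = 63.996 / 333.097 × 100 = 19.21%.

19.21%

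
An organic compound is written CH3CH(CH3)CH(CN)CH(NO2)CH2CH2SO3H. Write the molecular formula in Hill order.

Element totals:
  C: 8
  H: 14
  N: 2
  O: 5
  S: 1

C8H14N2O5S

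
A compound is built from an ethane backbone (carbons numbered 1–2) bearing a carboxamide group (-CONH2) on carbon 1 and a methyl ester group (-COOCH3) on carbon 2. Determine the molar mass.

131.13 g/mol

Atom tally by fragment:
  H2NOCCH2 → C:2 H:4 O:1 N:1
  CH2COOCH3 → C:3 H:5 O:2
Element totals:
  C: 5
  H: 9
  N: 1
  O: 3
Molecular formula: C5H9NO3.
  M = 5(12.011) + 9(1.008) + 14.007 + 3(15.999)
    = 60.055 + 9.072 + 14.007 + 47.997 = 131.131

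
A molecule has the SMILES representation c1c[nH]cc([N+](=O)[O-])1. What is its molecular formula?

Atom tally by fragment:
  pyrrole ring core → C:4 H:5 N:1
  (− 1 ring H displaced by substituents)
  + NO2 → N:1 O:2
Element totals:
  C: 4
  H: 4
  N: 2
  O: 2

C4H4N2O2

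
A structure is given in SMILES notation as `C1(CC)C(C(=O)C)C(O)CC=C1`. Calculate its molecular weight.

168.24 g/mol

Atom tally by fragment:
  cyclohexene ring core → C:6 H:10
  (− 3 ring H displaced by substituents)
  + C2H5 → C:2 H:5
  + COCH3 → C:2 H:3 O:1
  + OH → O:1 H:1
Element totals:
  C: 10
  H: 16
  O: 2
Molecular formula: C10H16O2.
  M = 10(12.011) + 16(1.008) + 2(15.999)
    = 120.110 + 16.128 + 31.998 = 168.236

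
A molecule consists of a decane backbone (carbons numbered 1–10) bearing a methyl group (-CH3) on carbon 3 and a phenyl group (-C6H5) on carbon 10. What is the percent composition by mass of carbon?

Atom tally by fragment:
  CH3 → C:1 H:3
  CH2 → C:1 H:2
  CH(CH3) → C:2 H:4
  CH2 → C:1 H:2
  CH2 → C:1 H:2
  CH2 → C:1 H:2
  CH2 → C:1 H:2
  CH2 → C:1 H:2
  CH2 → C:1 H:2
  CH2C6H5 → C:7 H:7
Element totals:
  C: 17
  H: 28
Molecular formula: C17H28.
Molar mass = 232.411 g/mol.
Mass from C: 17 × 12.011 = 204.187 g/mol.
%C = 204.187 / 232.411 × 100 = 87.86%.

87.86%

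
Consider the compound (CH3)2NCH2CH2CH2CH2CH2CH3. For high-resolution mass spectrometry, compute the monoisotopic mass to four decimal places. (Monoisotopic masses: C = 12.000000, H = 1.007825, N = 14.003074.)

Atom tally by fragment:
  (CH3)2NCH2 → C:3 H:8 N:1
  CH2 → C:1 H:2
  CH2 → C:1 H:2
  CH2 → C:1 H:2
  CH2 → C:1 H:2
  CH3 → C:1 H:3
Element totals:
  C: 8
  H: 19
  N: 1
Molecular formula: C8H19N.
  M = 8(12.0) + 19(1.007825) + 14.003074
    = 96.000000 + 19.148675 + 14.003074 = 129.151749

129.1517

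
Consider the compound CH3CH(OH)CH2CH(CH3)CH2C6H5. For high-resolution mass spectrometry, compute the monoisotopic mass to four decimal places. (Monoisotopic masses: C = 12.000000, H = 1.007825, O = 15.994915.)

Atom tally by fragment:
  CH3 → C:1 H:3
  CH(OH) → C:1 H:2 O:1
  CH2 → C:1 H:2
  CH(CH3) → C:2 H:4
  CH2C6H5 → C:7 H:7
Element totals:
  C: 12
  H: 18
  O: 1
Molecular formula: C12H18O.
  M = 12(12.0) + 18(1.007825) + 15.994915
    = 144.000000 + 18.140850 + 15.994915 = 178.135765

178.1358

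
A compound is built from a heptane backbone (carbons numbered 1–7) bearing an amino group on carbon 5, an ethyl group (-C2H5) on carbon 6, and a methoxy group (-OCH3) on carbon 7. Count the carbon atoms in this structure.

10

Atom tally by fragment:
  CH3 → C:1 H:3
  CH2 → C:1 H:2
  CH2 → C:1 H:2
  CH2 → C:1 H:2
  CH(NH2) → C:1 H:3 N:1
  CH(C2H5) → C:3 H:6
  CH2OCH3 → C:2 H:5 O:1
Element totals:
  C: 10
  H: 23
  N: 1
  O: 1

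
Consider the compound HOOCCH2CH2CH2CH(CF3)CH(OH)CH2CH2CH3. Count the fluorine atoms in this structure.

3

Element totals:
  C: 10
  H: 17
  F: 3
  O: 3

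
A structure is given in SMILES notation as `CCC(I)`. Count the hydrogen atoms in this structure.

7

Atom tally by fragment:
  CH3 → C:1 H:3
  CH2 → C:1 H:2
  CH2I → C:1 H:2 I:1
Element totals:
  C: 3
  H: 7
  I: 1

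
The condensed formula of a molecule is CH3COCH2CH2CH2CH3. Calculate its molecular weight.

100.16 g/mol

Element totals:
  C: 6
  H: 12
  O: 1
Molecular formula: C6H12O.
  M = 6(12.011) + 12(1.008) + 15.999
    = 72.066 + 12.096 + 15.999 = 100.161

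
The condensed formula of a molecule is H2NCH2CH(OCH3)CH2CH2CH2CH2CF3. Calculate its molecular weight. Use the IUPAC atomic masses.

Atom tally by fragment:
  H2NCH2 → C:1 H:4 N:1
  CH(OCH3) → C:2 H:4 O:1
  CH2 → C:1 H:2
  CH2 → C:1 H:2
  CH2 → C:1 H:2
  CH2CF3 → C:2 H:2 F:3
Element totals:
  C: 8
  H: 16
  F: 3
  N: 1
  O: 1
Molecular formula: C8H16F3NO.
  M = 8(12.011) + 16(1.008) + 3(18.998) + 14.007 + 15.999
    = 96.088 + 16.128 + 56.994 + 14.007 + 15.999 = 199.216

199.22 g/mol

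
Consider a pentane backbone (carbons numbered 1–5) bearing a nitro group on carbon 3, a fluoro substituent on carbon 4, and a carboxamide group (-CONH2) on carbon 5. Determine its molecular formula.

Atom tally by fragment:
  CH3 → C:1 H:3
  CH2 → C:1 H:2
  CH(NO2) → C:1 H:1 N:1 O:2
  CH(F) → C:1 H:1 F:1
  CH2CONH2 → C:2 H:4 O:1 N:1
Element totals:
  C: 6
  H: 11
  F: 1
  N: 2
  O: 3

C6H11FN2O3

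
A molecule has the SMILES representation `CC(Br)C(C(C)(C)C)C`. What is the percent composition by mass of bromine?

Atom tally by fragment:
  CH3 → C:1 H:3
  CH(Br) → C:1 H:1 Br:1
  CH(C(CH3)3) → C:5 H:10
  CH3 → C:1 H:3
Element totals:
  C: 8
  H: 17
  Br: 1
Molecular formula: C8H17Br.
Molar mass = 193.128 g/mol.
Mass from Br: 1 × 79.904 = 79.904 g/mol.
%Br = 79.904 / 193.128 × 100 = 41.37%.

41.37%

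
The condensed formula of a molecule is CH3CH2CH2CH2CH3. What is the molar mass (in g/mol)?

72.15 g/mol

Atom tally by fragment:
  CH3 → C:1 H:3
  CH2 → C:1 H:2
  CH2 → C:1 H:2
  CH2 → C:1 H:2
  CH3 → C:1 H:3
Element totals:
  C: 5
  H: 12
Molecular formula: C5H12.
  M = 5(12.011) + 12(1.008)
    = 60.055 + 12.096 = 72.151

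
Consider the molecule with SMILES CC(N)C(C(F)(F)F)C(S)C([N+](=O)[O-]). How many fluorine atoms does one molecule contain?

3

Atom tally by fragment:
  CH3 → C:1 H:3
  CH(NH2) → C:1 H:3 N:1
  CH(CF3) → C:2 H:1 F:3
  CH(SH) → C:1 H:2 S:1
  CH2NO2 → C:1 H:2 N:1 O:2
Element totals:
  C: 6
  H: 11
  F: 3
  N: 2
  O: 2
  S: 1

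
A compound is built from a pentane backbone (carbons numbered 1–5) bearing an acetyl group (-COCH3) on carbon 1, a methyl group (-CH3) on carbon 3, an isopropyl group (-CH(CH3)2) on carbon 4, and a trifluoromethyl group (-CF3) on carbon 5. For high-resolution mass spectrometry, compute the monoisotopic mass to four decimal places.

Atom tally by fragment:
  CH3COCH2 → C:3 H:5 O:1
  CH2 → C:1 H:2
  CH(CH3) → C:2 H:4
  CH(CH(CH3)2) → C:4 H:8
  CH2CF3 → C:2 H:2 F:3
Element totals:
  C: 12
  H: 21
  F: 3
  O: 1
Molecular formula: C12H21F3O.
  M = 12(12.0) + 21(1.007825) + 3(18.998403) + 15.994915
    = 144.000000 + 21.164325 + 56.995209 + 15.994915 = 238.154449

238.1544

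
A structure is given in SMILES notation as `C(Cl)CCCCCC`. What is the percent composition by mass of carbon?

Atom tally by fragment:
  ClCH2 → C:1 H:2 Cl:1
  CH2 → C:1 H:2
  CH2 → C:1 H:2
  CH2 → C:1 H:2
  CH2 → C:1 H:2
  CH2 → C:1 H:2
  CH3 → C:1 H:3
Element totals:
  C: 7
  H: 15
  Cl: 1
Molecular formula: C7H15Cl.
Molar mass = 134.647 g/mol.
Mass from C: 7 × 12.011 = 84.077 g/mol.
%C = 84.077 / 134.647 × 100 = 62.44%.

62.44%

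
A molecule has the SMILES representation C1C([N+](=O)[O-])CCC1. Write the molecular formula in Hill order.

Atom tally by fragment:
  cyclopentane ring core → C:5 H:10
  (− 1 ring H displaced by substituents)
  + NO2 → N:1 O:2
Element totals:
  C: 5
  H: 9
  N: 1
  O: 2

C5H9NO2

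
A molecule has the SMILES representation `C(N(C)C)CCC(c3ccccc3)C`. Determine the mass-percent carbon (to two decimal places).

Atom tally by fragment:
  (CH3)2NCH2 → C:3 H:8 N:1
  CH2 → C:1 H:2
  CH2 → C:1 H:2
  CH(C6H5) → C:7 H:6
  CH3 → C:1 H:3
Element totals:
  C: 13
  H: 21
  N: 1
Molecular formula: C13H21N.
Molar mass = 191.318 g/mol.
Mass from C: 13 × 12.011 = 156.143 g/mol.
%C = 156.143 / 191.318 × 100 = 81.61%.

81.61%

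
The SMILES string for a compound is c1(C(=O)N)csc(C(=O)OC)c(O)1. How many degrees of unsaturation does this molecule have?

5

Atom tally by fragment:
  thiophene ring core → C:4 H:4 S:1
  (− 3 ring H displaced by substituents)
  + CONH2 → C:1 H:2 O:1 N:1
  + COOCH3 → C:2 H:3 O:2
  + OH → O:1 H:1
Element totals:
  C: 7
  H: 7
  N: 1
  O: 4
  S: 1
Molecular formula: C7H7NO4S.
DoU = (2C + 2 + N − H − X) / 2 = (2·7 + 2 + 1 − 7 − 0) / 2 = 5.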